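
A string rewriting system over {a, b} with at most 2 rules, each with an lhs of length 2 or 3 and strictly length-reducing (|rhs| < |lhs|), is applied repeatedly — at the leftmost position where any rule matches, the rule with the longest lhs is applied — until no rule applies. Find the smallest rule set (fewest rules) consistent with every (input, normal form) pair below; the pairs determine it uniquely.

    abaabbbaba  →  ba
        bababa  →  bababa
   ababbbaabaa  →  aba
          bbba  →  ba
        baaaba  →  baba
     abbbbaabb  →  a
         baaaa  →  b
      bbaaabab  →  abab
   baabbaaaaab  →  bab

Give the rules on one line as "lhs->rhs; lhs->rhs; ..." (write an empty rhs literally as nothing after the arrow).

aa->; bb->

  | abaabbbaba => abbbbaba => abbaba => aaba => ba
  | bababa
  | ababbbaabaa => ababaabaa => ababbaa => abaaa => aba
  | bbba => ba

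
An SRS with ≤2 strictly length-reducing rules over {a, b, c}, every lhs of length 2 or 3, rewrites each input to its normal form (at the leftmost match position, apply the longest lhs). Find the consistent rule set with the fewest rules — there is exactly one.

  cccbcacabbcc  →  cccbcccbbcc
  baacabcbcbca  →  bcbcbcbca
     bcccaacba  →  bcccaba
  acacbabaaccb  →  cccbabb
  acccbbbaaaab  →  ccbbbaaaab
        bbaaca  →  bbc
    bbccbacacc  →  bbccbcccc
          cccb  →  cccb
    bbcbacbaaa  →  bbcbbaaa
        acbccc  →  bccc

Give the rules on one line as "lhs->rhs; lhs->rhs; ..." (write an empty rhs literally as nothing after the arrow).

ac->; aca->cc

  | cccbcacabbcc => cccbcccbbcc
  | baacabcbcbca => baccbcbcbca => bcbcbcbca
  | bcccaacba => bcccaba
  | acacbabaaccb => cccbabaaccb => cccbabacb => cccbabb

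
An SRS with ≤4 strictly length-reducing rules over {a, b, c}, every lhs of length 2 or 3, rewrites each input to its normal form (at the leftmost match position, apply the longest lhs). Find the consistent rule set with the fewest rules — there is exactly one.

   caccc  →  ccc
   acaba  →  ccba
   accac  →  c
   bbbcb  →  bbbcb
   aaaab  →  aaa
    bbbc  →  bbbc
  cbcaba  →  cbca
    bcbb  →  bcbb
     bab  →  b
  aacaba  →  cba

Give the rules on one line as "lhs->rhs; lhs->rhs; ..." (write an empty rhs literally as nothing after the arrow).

ab->; ac->; aca->cc

  | caccc => ccc
  | acaba => ccba
  | accac => cac => c
  | bbbcb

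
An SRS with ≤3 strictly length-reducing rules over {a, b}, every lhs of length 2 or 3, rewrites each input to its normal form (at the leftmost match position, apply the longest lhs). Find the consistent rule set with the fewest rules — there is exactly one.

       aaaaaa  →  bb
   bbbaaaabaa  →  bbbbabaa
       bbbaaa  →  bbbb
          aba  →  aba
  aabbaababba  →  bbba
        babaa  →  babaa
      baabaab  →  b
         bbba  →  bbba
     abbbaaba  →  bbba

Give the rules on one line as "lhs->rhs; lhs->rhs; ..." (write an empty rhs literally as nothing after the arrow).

  | aaaaaa => baaa => bb
  | bbbaaaabaa => bbbbabaa
  | bbbaaa => bbbb
  | aba

aaa->b; aab->; abb->bb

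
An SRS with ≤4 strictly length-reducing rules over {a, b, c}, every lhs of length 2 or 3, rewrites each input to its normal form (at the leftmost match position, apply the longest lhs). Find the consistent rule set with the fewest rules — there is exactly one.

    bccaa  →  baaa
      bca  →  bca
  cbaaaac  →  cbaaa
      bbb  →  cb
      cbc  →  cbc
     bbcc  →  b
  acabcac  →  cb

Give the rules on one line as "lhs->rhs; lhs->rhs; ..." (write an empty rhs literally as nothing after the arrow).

ab->a; ac->b; bb->c; cc->a

  | bccaa => baaa
  | bca
  | cbaaaac => cbaaab => cbaaa
  | bbb => cb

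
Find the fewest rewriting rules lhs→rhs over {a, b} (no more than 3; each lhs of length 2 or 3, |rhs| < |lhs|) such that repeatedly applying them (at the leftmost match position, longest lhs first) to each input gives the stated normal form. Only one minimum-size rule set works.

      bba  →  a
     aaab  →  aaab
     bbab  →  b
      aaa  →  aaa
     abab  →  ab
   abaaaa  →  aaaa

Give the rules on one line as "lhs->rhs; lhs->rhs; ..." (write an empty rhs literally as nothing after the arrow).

  | bba => ba => a
  | aaab
  | bbab => b
  | aaa

aba->a; ba->a; bab->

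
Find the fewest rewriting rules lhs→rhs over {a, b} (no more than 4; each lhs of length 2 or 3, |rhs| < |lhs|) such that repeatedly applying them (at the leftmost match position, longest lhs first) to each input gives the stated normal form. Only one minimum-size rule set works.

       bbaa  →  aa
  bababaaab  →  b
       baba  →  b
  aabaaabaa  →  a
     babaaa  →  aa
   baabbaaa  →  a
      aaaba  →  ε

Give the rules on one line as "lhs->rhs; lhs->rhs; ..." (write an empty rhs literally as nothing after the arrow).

  | bbaa => baa => aa
  | bababaaab => bbaaab => baaab => aaab => ab => b
  | baba => b
  | aabaaabaa => aaabaa => abaa => a

aaa->a; ab->b; aba->; baa->aa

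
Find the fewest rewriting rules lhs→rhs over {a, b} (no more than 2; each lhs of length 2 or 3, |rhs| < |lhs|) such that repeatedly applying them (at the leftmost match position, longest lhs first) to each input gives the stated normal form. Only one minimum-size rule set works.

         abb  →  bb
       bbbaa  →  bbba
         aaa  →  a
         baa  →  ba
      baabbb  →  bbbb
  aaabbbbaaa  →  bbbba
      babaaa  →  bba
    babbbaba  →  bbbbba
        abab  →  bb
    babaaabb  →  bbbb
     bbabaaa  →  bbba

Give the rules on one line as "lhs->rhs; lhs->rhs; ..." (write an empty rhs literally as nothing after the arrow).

  | abb => bb
  | bbbaa => bbba
  | aaa => aa => a
  | baa => ba

aa->a; ab->b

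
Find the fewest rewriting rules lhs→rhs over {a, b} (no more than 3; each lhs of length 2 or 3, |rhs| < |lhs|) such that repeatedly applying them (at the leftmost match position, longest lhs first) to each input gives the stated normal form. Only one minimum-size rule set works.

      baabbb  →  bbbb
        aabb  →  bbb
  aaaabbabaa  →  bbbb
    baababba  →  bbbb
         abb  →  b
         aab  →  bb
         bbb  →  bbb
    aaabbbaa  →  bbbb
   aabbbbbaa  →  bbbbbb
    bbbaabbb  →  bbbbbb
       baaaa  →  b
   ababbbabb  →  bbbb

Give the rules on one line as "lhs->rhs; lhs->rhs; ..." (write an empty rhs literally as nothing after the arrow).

  | baabbb => babbb => bbbb
  | aabb => bbb
  | aaaabbabaa => baabbabaa => babbabaa => bbbabaa => bbbbaa => bbbba => bbbb
  | baababba => bababba => bbabba => bbbba => bbbb

aa->b; ab->; ba->b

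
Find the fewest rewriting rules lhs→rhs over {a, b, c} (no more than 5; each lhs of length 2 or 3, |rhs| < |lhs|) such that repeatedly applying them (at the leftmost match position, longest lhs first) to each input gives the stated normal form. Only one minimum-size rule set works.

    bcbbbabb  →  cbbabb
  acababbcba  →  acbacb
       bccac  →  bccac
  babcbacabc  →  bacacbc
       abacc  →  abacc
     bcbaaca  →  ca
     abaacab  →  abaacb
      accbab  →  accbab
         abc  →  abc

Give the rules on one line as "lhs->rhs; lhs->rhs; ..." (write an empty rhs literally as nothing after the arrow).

bca->cb; bcb->c; caa->; cab->cb

  | bcbbbabb => cbbabb
  | acababbcba => acbabbcba => acbabca => acbacb
  | bccac
  | babcbacabc => bacacabc => bacacbc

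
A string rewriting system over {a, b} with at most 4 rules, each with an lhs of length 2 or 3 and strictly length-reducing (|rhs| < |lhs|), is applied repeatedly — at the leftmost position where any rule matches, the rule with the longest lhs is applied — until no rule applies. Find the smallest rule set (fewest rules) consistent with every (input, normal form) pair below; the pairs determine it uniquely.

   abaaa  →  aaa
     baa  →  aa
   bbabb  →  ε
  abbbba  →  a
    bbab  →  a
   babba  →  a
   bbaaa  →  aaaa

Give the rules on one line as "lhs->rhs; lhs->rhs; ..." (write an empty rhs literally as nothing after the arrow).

  | abaaa => aaa
  | baa => aa
  | bbabb => aabb => ab => ε
  | abbbba => bbba => aba => a

ab->; ba->a; bb->a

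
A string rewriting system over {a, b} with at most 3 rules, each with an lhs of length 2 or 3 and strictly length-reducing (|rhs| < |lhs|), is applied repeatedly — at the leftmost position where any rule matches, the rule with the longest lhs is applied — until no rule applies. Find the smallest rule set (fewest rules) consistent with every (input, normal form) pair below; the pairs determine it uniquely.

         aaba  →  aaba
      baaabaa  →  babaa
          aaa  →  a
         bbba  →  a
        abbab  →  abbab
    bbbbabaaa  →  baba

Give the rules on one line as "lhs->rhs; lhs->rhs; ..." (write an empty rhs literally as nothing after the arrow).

  | aaba
  | baaabaa => babaa
  | aaa => a
  | bbba => a

aaa->a; bbb->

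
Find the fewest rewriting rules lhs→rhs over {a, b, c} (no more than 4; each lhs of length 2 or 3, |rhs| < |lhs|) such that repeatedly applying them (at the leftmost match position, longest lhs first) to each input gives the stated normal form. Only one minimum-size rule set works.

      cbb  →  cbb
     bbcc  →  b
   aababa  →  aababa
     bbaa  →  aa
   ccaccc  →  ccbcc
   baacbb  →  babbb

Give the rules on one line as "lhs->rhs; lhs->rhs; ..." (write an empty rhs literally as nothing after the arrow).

ac->b; bba->a; bbc->a

  | cbb
  | bbcc => ac => b
  | aababa
  | bbaa => aa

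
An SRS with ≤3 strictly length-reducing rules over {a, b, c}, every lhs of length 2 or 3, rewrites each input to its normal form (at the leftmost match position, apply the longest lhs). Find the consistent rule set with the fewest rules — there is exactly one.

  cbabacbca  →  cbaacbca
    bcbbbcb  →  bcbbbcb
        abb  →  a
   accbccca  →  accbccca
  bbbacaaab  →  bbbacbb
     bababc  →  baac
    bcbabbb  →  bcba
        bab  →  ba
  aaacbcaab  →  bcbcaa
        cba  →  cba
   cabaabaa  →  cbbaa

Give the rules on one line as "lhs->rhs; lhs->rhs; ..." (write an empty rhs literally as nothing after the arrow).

  | cbabacbca => cbaacbca
  | bcbbbcb
  | abb => ab => a
  | accbccca

aaa->b; ab->a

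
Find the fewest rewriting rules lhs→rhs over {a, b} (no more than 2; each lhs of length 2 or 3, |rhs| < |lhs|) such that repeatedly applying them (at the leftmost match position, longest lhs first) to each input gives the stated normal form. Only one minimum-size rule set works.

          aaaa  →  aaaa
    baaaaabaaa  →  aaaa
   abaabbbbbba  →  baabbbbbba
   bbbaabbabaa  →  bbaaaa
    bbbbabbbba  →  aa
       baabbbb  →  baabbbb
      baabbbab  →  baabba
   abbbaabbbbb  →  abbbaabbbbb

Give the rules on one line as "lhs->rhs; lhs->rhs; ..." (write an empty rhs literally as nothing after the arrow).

aba->ba; bab->a

  | aaaa
  | baaaaabaaa => baaaabaaa => baaabaaa => baabaaa => babaaa => aaaa
  | abaabbbbbba => baabbbbbba
  | bbbaabbabaa => bbbaabaaa => bbbabaaa => bbaaaa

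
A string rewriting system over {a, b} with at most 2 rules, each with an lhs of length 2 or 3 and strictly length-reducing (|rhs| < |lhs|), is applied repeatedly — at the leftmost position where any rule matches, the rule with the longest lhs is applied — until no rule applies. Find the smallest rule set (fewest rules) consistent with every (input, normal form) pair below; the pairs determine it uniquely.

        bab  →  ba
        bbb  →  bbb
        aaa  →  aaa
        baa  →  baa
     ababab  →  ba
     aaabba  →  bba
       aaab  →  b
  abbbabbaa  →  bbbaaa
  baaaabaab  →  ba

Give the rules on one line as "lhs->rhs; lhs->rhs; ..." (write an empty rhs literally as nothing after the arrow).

ab->b; bab->ba

  | bab => ba
  | bbb
  | aaa
  | baa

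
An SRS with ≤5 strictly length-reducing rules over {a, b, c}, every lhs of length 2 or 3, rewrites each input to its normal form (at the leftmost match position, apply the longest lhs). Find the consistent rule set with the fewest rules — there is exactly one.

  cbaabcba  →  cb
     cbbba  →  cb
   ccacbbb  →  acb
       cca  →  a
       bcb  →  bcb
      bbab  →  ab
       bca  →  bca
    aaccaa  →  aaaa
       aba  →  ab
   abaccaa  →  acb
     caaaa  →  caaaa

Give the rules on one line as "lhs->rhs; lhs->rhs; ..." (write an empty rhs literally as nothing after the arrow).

  | cbaabcba => ccbbcba => bbcba => cba => cb
  | cbbba => cba => cb
  | ccacbbb => acbbb => acb
  | cca => a

ba->b; baa->cb; bb->; cc->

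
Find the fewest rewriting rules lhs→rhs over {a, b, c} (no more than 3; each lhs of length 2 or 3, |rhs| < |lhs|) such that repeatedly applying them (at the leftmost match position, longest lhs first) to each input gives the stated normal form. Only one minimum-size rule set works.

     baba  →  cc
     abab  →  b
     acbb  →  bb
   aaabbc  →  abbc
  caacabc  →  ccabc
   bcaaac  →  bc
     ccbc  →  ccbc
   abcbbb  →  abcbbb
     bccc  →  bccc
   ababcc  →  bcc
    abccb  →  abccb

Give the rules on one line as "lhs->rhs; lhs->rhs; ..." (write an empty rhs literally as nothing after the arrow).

  | baba => cba => cc
  | abab => acb => b
  | acbb => bb
  | aaabbc => abbc

aa->; ac->; ba->c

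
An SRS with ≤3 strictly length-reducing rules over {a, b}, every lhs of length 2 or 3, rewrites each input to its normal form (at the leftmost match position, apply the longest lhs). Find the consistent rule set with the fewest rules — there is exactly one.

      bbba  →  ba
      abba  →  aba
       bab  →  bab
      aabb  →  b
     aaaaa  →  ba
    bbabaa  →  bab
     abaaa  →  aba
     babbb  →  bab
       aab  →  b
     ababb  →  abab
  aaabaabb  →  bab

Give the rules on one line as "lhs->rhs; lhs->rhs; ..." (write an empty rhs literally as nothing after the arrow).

aa->b; bb->b

  | bbba => bba => ba
  | abba => aba
  | bab
  | aabb => bbb => bb => b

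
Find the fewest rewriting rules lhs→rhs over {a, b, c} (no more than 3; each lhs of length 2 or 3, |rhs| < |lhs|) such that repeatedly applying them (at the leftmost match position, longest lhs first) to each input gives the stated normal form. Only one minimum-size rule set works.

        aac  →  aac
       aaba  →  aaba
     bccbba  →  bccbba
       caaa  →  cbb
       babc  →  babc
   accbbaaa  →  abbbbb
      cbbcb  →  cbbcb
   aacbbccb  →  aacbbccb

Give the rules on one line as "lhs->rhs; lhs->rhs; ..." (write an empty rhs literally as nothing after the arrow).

  | aac
  | aaba
  | bccbba
  | caaa => cbb

aaa->bb; acc->ab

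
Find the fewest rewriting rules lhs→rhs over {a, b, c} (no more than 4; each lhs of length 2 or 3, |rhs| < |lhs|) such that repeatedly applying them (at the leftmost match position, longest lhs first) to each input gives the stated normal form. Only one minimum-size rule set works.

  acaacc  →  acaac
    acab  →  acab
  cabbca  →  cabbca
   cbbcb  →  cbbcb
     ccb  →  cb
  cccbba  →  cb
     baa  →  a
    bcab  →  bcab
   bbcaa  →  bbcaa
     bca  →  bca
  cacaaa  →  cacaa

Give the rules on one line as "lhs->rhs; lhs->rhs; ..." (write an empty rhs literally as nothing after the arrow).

  | acaacc => acaac
  | acab
  | cabbca
  | cbbcb

aaa->aa; ba->; cc->c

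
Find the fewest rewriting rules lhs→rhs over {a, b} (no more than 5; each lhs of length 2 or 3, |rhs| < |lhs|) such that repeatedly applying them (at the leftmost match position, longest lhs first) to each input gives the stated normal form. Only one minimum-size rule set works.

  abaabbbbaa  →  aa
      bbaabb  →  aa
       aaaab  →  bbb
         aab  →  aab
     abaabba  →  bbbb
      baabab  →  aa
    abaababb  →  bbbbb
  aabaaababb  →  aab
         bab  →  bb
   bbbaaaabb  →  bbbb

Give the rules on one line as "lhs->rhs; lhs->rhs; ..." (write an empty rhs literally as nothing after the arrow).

aaa->bb; abb->a; ba->b; baa->aa

  | abaabbbbaa => aaabbbbaa => bbbbbbaa => bbbbbaa => bbbbaa => bbbaa => bbaa => baa => aa
  | bbaabb => baabb => aabb => aa
  | aaaab => bbab => bbb
  | aab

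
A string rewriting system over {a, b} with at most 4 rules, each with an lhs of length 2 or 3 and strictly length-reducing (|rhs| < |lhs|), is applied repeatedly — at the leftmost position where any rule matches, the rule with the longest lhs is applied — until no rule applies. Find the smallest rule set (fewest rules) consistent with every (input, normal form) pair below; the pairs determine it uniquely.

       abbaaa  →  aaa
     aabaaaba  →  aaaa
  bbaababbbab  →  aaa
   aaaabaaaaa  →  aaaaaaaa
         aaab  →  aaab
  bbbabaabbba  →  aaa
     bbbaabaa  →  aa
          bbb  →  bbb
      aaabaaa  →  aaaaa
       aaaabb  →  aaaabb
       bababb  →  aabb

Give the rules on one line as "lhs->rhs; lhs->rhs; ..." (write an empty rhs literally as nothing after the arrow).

  | abbaaa => abaaa => aaa
  | aabaaaba => aaaaba => aaaa
  | bbaababbbab => baababbbab => ababbbab => aabbab => aabab => aaa
  | aaaabaaaaa => aaaaaaaa

ba->; bab->a; bba->ba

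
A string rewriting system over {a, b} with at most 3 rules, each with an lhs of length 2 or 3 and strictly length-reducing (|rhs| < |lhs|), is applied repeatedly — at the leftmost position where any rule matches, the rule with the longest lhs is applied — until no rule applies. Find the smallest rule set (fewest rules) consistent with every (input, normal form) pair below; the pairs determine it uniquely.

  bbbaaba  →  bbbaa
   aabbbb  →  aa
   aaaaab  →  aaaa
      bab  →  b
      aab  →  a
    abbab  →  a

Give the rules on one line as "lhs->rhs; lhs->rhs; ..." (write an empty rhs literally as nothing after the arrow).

  | bbbaaba => bbbaa
  | aabbbb => aabb => aa
  | aaaaab => aaaa
  | bab => b

ab->; abb->a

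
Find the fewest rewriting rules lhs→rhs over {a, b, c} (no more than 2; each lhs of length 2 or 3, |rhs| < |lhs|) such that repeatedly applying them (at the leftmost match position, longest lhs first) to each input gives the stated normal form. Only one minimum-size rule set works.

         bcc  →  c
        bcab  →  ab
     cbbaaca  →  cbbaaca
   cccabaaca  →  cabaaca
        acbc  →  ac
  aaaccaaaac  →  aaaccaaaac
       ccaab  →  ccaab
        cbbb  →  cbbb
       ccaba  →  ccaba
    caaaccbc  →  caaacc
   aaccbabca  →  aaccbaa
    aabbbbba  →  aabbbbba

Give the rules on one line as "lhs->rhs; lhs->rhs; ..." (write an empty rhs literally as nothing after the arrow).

  | bcc => c
  | bcab => ab
  | cbbaaca
  | cccabaaca => cabaaca

bc->; ccc->c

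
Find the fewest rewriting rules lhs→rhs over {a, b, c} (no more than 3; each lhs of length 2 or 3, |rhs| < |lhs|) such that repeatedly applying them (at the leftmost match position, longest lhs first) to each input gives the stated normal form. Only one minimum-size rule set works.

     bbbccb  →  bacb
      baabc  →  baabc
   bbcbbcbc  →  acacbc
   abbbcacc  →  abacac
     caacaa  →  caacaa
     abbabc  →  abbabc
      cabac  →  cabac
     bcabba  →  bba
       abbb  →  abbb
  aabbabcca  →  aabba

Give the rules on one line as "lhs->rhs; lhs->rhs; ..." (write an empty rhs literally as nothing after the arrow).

bbc->ac; bca->; cc->c

  | bbbccb => baccb => bacb
  | baabc
  | bbcbbcbc => acbbcbc => acacbc
  | abbbcacc => abacacc => abacac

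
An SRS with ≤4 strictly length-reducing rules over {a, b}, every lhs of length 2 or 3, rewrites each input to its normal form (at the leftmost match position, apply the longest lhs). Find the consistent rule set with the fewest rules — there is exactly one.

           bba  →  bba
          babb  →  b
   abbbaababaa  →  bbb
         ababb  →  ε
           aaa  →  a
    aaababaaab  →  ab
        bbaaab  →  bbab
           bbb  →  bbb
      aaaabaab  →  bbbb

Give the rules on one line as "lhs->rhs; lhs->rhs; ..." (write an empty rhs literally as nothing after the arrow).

aa->; aab->bb; aba->a; abb->

  | bba
  | babb => b
  | abbbaababaa => baababaa => bbbabaa => bbbaa => bbb
  | ababb => abb => ε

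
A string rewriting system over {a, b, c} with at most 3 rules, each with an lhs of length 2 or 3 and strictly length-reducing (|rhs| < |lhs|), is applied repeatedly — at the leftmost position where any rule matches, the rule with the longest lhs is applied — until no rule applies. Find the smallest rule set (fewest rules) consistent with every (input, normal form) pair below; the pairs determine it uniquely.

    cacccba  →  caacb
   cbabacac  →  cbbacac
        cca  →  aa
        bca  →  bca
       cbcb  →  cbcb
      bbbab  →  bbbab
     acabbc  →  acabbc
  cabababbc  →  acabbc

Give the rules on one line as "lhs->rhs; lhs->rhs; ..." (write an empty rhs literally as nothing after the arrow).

aba->ca; cba->cb; cc->a

  | cacccba => caacba => caacb
  | cbabacac => cbbacac
  | cca => aa
  | bca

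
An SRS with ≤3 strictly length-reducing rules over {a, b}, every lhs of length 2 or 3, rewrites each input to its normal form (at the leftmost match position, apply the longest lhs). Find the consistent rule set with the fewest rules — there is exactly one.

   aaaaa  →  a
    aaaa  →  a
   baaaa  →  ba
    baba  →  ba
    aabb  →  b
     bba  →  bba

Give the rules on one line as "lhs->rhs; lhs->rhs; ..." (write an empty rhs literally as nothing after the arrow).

  | aaaaa => aaaa => aaa => aa => a
  | aaaa => aaa => aa => a
  | baaaa => baaa => baa => ba
  | baba => ba

aa->a; ab->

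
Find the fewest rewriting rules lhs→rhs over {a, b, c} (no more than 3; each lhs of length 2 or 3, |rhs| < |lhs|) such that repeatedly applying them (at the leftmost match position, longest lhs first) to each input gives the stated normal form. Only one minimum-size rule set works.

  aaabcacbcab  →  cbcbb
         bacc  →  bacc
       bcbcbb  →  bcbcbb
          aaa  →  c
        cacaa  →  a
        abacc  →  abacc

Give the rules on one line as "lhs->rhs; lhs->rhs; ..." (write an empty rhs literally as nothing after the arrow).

aaa->c; ca->

  | aaabcacbcab => cbcacbcab => cbcbcab => cbcbb
  | bacc
  | bcbcbb
  | aaa => c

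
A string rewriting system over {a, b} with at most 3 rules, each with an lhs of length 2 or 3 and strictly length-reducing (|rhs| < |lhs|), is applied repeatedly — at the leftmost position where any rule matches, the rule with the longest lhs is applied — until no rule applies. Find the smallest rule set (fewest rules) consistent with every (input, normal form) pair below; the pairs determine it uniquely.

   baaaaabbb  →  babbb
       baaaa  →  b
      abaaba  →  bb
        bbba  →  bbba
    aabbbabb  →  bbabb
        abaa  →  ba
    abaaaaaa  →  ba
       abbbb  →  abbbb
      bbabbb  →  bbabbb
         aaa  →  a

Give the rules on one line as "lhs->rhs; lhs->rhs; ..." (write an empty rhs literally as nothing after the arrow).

aa->; aab->; aba->b

  | baaaaabbb => baaabbb => babbb
  | baaaa => baa => b
  | abaaba => baba => bb
  | bbba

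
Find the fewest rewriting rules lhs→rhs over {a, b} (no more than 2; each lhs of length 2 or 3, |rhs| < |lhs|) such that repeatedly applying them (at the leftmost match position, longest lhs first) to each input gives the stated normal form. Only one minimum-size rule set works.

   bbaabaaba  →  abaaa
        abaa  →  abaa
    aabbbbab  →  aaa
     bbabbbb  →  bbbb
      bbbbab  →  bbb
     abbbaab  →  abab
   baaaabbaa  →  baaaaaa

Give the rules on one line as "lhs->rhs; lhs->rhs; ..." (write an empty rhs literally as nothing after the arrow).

  | bbaabaaba => abaaba => abaaa
  | abaa
  | aabbbbab => aabbbab => aabbab => aabab => aaab => aaa
  | bbabbbb => bbbb

aab->aa; bba->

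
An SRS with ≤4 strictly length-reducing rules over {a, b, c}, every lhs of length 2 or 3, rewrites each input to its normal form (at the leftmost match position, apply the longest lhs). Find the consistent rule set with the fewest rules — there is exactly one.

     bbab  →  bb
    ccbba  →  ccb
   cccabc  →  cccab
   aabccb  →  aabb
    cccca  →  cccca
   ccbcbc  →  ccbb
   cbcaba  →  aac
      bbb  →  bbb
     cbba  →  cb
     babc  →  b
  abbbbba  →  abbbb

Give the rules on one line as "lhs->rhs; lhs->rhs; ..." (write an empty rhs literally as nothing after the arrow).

  | bbab => bb
  | ccbba => ccb
  | cccabc => cccab
  | aabccb => aabcb => aabb

ba->; bc->b; cba->ac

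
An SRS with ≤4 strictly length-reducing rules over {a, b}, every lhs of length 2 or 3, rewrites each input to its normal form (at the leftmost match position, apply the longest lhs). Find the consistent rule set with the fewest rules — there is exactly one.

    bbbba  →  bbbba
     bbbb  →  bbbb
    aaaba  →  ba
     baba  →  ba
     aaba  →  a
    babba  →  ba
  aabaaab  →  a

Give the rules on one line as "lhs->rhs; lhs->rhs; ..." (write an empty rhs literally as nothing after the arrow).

aa->a; aaa->; ab->a

  | bbbba
  | bbbb
  | aaaba => ba
  | baba => baa => ba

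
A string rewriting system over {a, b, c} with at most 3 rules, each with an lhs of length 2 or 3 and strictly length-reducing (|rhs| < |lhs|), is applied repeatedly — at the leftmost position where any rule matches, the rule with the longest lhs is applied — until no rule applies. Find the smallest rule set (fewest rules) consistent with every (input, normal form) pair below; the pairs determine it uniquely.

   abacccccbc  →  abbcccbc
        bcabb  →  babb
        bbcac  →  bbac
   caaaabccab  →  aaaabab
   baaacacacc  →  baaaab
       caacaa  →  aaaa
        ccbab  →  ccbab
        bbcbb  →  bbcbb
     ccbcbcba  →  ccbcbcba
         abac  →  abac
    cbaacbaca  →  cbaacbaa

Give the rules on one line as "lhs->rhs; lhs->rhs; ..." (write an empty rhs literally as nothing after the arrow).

acc->b; ca->a

  | abacccccbc => abbcccbc
  | bcabb => babb
  | bbcac => bbac
  | caaaabccab => aaaabccab => aaaabcab => aaaabab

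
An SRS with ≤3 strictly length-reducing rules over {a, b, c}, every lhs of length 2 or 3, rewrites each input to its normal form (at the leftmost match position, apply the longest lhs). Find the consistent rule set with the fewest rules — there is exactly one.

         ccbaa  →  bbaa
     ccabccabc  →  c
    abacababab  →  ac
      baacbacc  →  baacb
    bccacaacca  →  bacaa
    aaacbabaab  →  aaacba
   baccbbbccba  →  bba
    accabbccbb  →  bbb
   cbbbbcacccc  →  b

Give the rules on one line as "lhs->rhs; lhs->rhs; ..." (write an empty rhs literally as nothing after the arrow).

ab->; bc->c; cc->b

  | ccbaa => bbaa
  | ccabccabc => babccabc => bccabc => ccabc => babc => bc => c
  | abacababab => acababab => acabab => acab => ac
  | baacbacc => baacbab => baacb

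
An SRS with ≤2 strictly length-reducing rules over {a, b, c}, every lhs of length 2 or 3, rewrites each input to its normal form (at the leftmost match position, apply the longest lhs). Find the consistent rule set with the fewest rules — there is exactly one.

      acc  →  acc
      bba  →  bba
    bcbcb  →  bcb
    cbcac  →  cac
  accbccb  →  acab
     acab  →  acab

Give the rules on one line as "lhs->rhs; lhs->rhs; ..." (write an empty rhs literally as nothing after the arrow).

cbc->c; ccc->ca

  | acc
  | bba
  | bcbcb => bcb
  | cbcac => cac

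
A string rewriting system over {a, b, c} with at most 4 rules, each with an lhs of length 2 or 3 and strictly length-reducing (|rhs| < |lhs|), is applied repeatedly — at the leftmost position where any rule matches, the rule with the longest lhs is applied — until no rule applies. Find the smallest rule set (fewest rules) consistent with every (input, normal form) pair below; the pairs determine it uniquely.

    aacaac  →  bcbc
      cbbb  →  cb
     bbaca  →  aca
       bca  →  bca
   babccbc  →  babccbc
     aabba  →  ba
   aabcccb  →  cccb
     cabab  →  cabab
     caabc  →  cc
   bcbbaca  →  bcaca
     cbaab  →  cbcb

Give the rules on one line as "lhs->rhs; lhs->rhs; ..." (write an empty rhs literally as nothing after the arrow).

aa->b; baa->bc; bb->

  | aacaac => bcaac => bcbc
  | cbbb => cb
  | bbaca => aca
  | bca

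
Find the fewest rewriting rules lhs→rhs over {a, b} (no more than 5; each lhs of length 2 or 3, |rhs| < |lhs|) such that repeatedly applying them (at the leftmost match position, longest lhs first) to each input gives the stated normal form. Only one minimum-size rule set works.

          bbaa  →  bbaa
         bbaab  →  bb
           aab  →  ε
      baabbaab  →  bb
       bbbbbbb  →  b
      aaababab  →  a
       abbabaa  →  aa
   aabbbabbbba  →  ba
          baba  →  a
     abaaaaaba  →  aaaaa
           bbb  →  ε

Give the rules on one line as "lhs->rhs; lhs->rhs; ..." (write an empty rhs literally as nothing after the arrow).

  | bbaa
  | bbaab => bb
  | aab => ε
  | baabbaab => bbaab => bb

aab->; ab->a; bab->; bbb->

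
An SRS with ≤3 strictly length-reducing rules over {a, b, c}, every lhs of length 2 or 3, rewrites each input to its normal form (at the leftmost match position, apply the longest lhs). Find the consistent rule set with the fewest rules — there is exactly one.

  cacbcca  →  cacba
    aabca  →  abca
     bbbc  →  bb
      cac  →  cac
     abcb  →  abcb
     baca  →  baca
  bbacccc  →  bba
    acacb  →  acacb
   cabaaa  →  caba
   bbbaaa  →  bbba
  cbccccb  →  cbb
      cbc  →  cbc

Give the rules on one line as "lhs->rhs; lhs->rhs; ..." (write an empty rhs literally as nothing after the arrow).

aa->a; bbc->b; cc->

  | cacbcca => cacba
  | aabca => abca
  | bbbc => bb
  | cac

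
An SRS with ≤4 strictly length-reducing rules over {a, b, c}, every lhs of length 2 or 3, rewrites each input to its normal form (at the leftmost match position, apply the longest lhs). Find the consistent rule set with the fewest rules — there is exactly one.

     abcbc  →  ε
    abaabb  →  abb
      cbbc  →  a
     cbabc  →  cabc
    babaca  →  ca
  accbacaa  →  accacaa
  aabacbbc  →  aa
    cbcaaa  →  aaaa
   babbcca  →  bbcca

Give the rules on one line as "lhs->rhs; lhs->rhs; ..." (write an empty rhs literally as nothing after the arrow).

aba->; ba->; cb->c; cbc->a

  | abcbc => aba => ε
  | abaabb => abb
  | cbbc => cbc => a
  | cbabc => cabc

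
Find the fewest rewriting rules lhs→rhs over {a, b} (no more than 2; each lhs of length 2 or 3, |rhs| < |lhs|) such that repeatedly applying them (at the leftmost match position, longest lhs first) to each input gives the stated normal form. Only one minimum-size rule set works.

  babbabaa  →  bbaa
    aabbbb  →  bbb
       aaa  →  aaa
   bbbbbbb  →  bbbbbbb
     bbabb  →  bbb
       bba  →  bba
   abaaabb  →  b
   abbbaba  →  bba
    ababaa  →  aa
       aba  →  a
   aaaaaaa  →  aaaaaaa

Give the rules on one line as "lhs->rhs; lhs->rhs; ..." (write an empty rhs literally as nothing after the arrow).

  | babbabaa => bbabaa => bbaa
  | aabbbb => abbbb => bbb
  | aaa
  | bbbbbbb

aab->ab; ab->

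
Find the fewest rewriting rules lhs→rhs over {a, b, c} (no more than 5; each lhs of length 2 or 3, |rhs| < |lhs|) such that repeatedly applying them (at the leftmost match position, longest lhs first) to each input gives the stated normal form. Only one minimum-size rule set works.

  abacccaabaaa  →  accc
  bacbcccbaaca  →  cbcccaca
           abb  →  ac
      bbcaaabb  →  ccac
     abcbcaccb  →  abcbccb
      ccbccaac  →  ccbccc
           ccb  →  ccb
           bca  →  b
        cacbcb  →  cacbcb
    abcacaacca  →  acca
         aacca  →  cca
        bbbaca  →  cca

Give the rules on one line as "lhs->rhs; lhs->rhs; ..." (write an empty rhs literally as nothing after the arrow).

  | abacccaabaaa => acccaabaaa => acccbaaa => acccaa => accc
  | bacbcccbaaca => cbcccbaaca => cbcccaca
  | abb => ac
  | bbcaaabb => ccaaabb => ccabb => ccac

aa->; ba->; bb->c; bca->b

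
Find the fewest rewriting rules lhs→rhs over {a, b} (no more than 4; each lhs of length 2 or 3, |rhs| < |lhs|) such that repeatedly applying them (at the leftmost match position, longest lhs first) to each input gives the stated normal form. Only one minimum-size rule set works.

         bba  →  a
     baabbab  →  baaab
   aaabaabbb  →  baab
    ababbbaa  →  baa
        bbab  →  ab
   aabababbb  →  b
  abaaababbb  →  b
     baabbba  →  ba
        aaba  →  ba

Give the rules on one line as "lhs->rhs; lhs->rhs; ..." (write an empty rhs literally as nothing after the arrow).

aba->ba; bab->b; bb->

  | bba => a
  | baabbab => baaab
  | aaabaabbb => aabaabbb => abaabbb => baabbb => baab
  | ababbbaa => babbbaa => bbbaa => baa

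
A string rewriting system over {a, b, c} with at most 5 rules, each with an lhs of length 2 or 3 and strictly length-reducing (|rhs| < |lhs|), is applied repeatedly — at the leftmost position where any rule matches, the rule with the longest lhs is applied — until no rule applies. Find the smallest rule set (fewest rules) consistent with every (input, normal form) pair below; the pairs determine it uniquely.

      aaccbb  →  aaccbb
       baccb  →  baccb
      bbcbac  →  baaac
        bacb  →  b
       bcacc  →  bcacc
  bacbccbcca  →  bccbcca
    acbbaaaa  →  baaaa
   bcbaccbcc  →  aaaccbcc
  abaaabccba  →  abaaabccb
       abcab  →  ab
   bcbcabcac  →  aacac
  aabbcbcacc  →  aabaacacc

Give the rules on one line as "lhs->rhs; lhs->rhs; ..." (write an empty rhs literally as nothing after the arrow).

acb->; bcb->aa; cab->; cba->cb

  | aaccbb
  | baccb
  | bbcbac => baaac
  | bacb => b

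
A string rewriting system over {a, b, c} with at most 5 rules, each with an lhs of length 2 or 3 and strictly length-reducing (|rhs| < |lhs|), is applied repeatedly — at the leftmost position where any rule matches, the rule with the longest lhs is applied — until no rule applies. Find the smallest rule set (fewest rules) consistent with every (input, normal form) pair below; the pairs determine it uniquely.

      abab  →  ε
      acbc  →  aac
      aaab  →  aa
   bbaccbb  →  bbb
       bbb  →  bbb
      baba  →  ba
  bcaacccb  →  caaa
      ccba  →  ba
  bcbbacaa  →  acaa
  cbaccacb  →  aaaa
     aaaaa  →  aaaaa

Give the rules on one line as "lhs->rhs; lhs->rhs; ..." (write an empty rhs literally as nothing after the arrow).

  | abab => ab => ε
  | acbc => aac
  | aaab => aa
  | bbaccbb => bbabb => bbb

ab->; bc->c; cb->a; cc->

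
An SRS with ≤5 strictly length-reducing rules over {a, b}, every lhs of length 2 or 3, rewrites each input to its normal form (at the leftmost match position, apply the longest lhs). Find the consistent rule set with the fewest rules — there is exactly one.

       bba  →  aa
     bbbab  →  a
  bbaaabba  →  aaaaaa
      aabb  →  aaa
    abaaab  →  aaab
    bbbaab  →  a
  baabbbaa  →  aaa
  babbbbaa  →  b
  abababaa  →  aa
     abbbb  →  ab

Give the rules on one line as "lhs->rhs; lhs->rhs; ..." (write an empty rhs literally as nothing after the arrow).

aba->a; ba->b; bb->a; bbb->ba

  | bba => aa
  | bbbab => baab => bab => bb => a
  | bbaaabba => aaaabba => aaaaaa
  | aabb => aaa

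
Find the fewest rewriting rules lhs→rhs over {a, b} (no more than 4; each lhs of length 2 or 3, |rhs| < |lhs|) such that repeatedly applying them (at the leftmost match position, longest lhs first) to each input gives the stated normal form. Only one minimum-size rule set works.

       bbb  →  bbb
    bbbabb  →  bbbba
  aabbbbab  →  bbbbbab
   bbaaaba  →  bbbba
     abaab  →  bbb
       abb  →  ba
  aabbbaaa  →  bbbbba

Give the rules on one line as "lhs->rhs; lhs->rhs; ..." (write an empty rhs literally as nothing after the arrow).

aa->b; aba->ba; abb->ba

  | bbb
  | bbbabb => bbbba
  | aabbbbab => bbbbbab
  | bbaaaba => bbbaba => bbbba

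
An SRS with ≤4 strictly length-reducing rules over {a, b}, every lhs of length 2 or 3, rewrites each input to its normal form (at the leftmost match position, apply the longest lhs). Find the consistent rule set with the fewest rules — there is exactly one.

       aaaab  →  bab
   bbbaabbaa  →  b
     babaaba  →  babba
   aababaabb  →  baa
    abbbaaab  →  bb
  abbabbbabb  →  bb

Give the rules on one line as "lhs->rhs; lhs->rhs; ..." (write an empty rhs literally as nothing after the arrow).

  | aaaab => bab
  | bbbaabbaa => aaabbaa => bbbaa => aaa => b
  | babaaba => babba
  | aababaabb => babaabb => babbb => baa

aaa->b; aab->b; bbb->a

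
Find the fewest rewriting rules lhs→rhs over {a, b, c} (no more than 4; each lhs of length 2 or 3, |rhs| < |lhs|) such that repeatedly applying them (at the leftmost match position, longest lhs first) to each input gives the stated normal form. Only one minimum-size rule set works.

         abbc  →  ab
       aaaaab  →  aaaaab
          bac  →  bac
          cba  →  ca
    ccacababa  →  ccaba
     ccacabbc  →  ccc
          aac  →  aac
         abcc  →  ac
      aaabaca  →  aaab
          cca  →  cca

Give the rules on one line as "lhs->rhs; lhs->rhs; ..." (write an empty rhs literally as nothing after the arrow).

aca->; bc->; cb->c

  | abbc => ab
  | aaaaab
  | bac
  | cba => ca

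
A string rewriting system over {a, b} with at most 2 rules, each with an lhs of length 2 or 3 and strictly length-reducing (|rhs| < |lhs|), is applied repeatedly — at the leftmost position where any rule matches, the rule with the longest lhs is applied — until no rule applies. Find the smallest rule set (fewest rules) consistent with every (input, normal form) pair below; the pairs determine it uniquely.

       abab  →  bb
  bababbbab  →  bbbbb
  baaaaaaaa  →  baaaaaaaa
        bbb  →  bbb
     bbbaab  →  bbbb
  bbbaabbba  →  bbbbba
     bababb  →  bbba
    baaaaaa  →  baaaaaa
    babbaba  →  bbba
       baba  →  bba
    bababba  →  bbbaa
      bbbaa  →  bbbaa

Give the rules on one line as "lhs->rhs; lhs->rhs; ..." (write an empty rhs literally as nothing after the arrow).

  | abab => bab => bb
  | bababbbab => bbabbbab => bbbabab => bbbbab => bbbbb
  | baaaaaaaa
  | bbb

ab->b; abb->ba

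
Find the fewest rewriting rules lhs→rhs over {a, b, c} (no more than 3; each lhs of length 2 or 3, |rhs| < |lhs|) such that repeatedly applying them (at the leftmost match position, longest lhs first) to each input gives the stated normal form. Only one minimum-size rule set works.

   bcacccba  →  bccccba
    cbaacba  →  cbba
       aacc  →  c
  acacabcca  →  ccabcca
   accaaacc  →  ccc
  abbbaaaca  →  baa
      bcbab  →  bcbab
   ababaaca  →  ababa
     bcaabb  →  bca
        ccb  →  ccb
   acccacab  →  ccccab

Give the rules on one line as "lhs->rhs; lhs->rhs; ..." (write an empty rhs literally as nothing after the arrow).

  | bcacccba => bccccba
  | cbaacba => cbba
  | aacc => c
  | acacabcca => cacabcca => ccabcca

aac->; abb->; ac->c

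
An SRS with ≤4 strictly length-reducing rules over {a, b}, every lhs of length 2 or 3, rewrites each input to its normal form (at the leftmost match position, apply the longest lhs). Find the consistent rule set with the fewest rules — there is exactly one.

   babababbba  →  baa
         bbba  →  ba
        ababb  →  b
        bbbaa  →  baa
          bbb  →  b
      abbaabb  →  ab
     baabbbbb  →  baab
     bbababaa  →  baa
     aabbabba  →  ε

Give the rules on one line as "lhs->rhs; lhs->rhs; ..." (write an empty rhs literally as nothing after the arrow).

  | babababbba => baababbba => babbba => babba => baba => baa
  | bbba => bba => ba
  | ababb => bb => b
  | bbbaa => bbaa => baa

aba->; bab->ba; bb->b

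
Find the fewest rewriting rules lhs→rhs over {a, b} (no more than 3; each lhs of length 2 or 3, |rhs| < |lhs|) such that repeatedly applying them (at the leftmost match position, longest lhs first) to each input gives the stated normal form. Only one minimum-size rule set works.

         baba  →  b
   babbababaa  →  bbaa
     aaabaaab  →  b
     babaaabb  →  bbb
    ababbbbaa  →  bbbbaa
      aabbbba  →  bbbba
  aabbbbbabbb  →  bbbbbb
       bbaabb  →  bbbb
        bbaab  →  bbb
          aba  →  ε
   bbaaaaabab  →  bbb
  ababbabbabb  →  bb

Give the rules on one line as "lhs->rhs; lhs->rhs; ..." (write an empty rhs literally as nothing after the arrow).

  | baba => b
  | babbababaa => bababaa => bbaa
  | aaabaaab => abaaab => aab => b
  | babaaabb => baabb => bbb

aab->b; aba->; abb->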